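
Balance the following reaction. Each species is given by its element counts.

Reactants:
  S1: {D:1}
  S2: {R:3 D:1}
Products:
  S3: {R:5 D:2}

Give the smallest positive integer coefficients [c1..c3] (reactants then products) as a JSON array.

Coefficients: [1, 5, 3]

R: 1·0+5·3 = 15 | 3·5 = 15
D: 1·1+5·1 = 6 | 3·2 = 6
gcd(1,5,3) = 1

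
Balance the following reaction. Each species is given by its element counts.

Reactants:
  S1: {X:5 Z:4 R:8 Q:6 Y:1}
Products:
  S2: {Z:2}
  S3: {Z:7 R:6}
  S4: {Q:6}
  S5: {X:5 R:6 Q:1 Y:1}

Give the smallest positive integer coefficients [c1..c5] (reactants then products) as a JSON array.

X: 6·5 = 30 | 5·0+2·0+5·0+6·5 = 30
Z: 6·4 = 24 | 5·2+2·7+5·0+6·0 = 24
R: 6·8 = 48 | 5·0+2·6+5·0+6·6 = 48
Q: 6·6 = 36 | 5·0+2·0+5·6+6·1 = 36
Y: 6·1 = 6 | 5·0+2·0+5·0+6·1 = 6
gcd(6,5,2,5,6) = 1

Coefficients: [6, 5, 2, 5, 6]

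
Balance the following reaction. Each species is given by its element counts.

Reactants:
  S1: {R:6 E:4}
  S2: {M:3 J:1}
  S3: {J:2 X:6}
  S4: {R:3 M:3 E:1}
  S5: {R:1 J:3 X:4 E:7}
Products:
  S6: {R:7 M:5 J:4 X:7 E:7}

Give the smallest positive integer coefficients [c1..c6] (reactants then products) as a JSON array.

R: 4·6+5·0+5·0+5·3+3·1 = 42 | 6·7 = 42
M: 4·0+5·3+5·0+5·3+3·0 = 30 | 6·5 = 30
J: 4·0+5·1+5·2+5·0+3·3 = 24 | 6·4 = 24
X: 4·0+5·0+5·6+5·0+3·4 = 42 | 6·7 = 42
E: 4·4+5·0+5·0+5·1+3·7 = 42 | 6·7 = 42
gcd(4,5,5,5,3,6) = 1

Coefficients: [4, 5, 5, 5, 3, 6]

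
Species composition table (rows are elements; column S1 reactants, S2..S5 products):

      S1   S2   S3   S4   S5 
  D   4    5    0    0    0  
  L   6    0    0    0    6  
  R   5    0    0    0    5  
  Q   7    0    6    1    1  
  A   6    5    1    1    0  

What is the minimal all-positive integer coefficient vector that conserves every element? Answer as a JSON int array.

D: 5·4 = 20 | 4·5+4·0+6·0+5·0 = 20
L: 5·6 = 30 | 4·0+4·0+6·0+5·6 = 30
R: 5·5 = 25 | 4·0+4·0+6·0+5·5 = 25
Q: 5·7 = 35 | 4·0+4·6+6·1+5·1 = 35
A: 5·6 = 30 | 4·5+4·1+6·1+5·0 = 30
gcd(5,4,4,6,5) = 1

Coefficients: [5, 4, 4, 6, 5]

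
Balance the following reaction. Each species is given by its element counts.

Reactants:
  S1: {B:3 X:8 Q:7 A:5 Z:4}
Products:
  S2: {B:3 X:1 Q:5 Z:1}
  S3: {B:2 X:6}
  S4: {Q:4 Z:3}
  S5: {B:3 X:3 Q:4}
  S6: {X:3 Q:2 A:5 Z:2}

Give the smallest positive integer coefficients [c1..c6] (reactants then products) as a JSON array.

Coefficients: [5, 1, 3, 3, 2, 5]

B: 5·3 = 15 | 1·3+3·2+3·0+2·3+5·0 = 15
X: 5·8 = 40 | 1·1+3·6+3·0+2·3+5·3 = 40
Q: 5·7 = 35 | 1·5+3·0+3·4+2·4+5·2 = 35
A: 5·5 = 25 | 1·0+3·0+3·0+2·0+5·5 = 25
Z: 5·4 = 20 | 1·1+3·0+3·3+2·0+5·2 = 20
gcd(5,1,3,3,2,5) = 1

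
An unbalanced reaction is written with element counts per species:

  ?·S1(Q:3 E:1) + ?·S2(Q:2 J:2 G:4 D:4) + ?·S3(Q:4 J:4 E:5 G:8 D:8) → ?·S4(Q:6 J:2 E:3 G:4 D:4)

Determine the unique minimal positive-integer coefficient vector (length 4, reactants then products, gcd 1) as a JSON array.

Coefficients: [4, 1, 1, 3]

Q: 4·3+1·2+1·4 = 18 | 3·6 = 18
J: 4·0+1·2+1·4 = 6 | 3·2 = 6
E: 4·1+1·0+1·5 = 9 | 3·3 = 9
G: 4·0+1·4+1·8 = 12 | 3·4 = 12
D: 4·0+1·4+1·8 = 12 | 3·4 = 12
gcd(4,1,1,3) = 1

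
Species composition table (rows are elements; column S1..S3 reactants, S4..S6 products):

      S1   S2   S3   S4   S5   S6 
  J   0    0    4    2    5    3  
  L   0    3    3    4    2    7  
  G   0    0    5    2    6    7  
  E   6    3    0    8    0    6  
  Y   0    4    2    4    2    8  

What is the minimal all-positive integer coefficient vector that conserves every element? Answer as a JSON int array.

Coefficients: [6, 6, 5, 6, 1, 1]

J: 6·0+6·0+5·4 = 20 | 6·2+1·5+1·3 = 20
L: 6·0+6·3+5·3 = 33 | 6·4+1·2+1·7 = 33
G: 6·0+6·0+5·5 = 25 | 6·2+1·6+1·7 = 25
E: 6·6+6·3+5·0 = 54 | 6·8+1·0+1·6 = 54
Y: 6·0+6·4+5·2 = 34 | 6·4+1·2+1·8 = 34
gcd(6,6,5,6,1,1) = 1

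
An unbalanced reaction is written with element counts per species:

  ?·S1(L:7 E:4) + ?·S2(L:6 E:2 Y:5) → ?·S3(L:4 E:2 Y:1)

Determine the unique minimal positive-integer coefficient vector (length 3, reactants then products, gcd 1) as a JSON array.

Coefficients: [2, 1, 5]

L: 2·7+1·6 = 20 | 5·4 = 20
E: 2·4+1·2 = 10 | 5·2 = 10
Y: 2·0+1·5 = 5 | 5·1 = 5
gcd(2,1,5) = 1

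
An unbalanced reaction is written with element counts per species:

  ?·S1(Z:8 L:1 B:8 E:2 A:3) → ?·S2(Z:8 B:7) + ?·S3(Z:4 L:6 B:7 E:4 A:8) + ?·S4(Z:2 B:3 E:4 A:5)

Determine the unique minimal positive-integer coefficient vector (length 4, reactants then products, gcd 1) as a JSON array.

Coefficients: [6, 5, 1, 2]

Z: 6·8 = 48 | 5·8+1·4+2·2 = 48
L: 6·1 = 6 | 5·0+1·6+2·0 = 6
B: 6·8 = 48 | 5·7+1·7+2·3 = 48
E: 6·2 = 12 | 5·0+1·4+2·4 = 12
A: 6·3 = 18 | 5·0+1·8+2·5 = 18
gcd(6,5,1,2) = 1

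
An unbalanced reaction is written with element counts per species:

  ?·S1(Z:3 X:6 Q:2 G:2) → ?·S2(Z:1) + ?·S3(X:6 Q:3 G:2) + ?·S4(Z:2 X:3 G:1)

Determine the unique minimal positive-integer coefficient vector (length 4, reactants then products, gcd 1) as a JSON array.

Coefficients: [3, 5, 2, 2]

Z: 3·3 = 9 | 5·1+2·0+2·2 = 9
X: 3·6 = 18 | 5·0+2·6+2·3 = 18
Q: 3·2 = 6 | 5·0+2·3+2·0 = 6
G: 3·2 = 6 | 5·0+2·2+2·1 = 6
gcd(3,5,2,2) = 1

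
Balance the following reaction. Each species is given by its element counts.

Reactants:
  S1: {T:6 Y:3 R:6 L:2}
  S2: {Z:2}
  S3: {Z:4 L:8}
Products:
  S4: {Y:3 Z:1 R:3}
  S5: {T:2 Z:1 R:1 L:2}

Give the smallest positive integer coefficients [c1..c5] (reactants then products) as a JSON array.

Coefficients: [2, 2, 1, 2, 6]

T: 2·6+2·0+1·0 = 12 | 2·0+6·2 = 12
Y: 2·3+2·0+1·0 = 6 | 2·3+6·0 = 6
Z: 2·0+2·2+1·4 = 8 | 2·1+6·1 = 8
R: 2·6+2·0+1·0 = 12 | 2·3+6·1 = 12
L: 2·2+2·0+1·8 = 12 | 2·0+6·2 = 12
gcd(2,2,1,2,6) = 1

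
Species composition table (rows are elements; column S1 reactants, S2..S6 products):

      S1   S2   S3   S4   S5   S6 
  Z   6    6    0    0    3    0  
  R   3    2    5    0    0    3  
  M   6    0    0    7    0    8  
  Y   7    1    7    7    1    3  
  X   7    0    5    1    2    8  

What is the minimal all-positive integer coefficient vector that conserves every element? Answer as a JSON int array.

Coefficients: [5, 2, 1, 2, 6, 2]

Z: 5·6 = 30 | 2·6+1·0+2·0+6·3+2·0 = 30
R: 5·3 = 15 | 2·2+1·5+2·0+6·0+2·3 = 15
M: 5·6 = 30 | 2·0+1·0+2·7+6·0+2·8 = 30
Y: 5·7 = 35 | 2·1+1·7+2·7+6·1+2·3 = 35
X: 5·7 = 35 | 2·0+1·5+2·1+6·2+2·8 = 35
gcd(5,2,1,2,6,2) = 1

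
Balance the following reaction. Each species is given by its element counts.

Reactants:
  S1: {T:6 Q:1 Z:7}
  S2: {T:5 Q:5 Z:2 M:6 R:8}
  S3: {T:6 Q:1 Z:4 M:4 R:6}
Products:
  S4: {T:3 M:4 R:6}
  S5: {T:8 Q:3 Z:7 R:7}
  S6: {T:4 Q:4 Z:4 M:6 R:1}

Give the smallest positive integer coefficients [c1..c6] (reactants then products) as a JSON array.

Coefficients: [1, 3, 5, 5, 3, 3]

T: 1·6+3·5+5·6 = 51 | 5·3+3·8+3·4 = 51
Q: 1·1+3·5+5·1 = 21 | 5·0+3·3+3·4 = 21
Z: 1·7+3·2+5·4 = 33 | 5·0+3·7+3·4 = 33
M: 1·0+3·6+5·4 = 38 | 5·4+3·0+3·6 = 38
R: 1·0+3·8+5·6 = 54 | 5·6+3·7+3·1 = 54
gcd(1,3,5,5,3,3) = 1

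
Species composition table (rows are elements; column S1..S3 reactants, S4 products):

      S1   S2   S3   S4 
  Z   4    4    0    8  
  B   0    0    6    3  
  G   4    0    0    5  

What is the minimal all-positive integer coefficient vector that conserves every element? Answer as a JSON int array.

Z: 5·4+3·4+2·0 = 32 | 4·8 = 32
B: 5·0+3·0+2·6 = 12 | 4·3 = 12
G: 5·4+3·0+2·0 = 20 | 4·5 = 20
gcd(5,3,2,4) = 1

Coefficients: [5, 3, 2, 4]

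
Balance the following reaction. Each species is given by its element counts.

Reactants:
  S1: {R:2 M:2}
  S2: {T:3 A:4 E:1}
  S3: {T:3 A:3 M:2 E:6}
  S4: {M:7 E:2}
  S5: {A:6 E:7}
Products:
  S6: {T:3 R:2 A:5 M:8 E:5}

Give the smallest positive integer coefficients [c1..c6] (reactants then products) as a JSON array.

Coefficients: [5, 4, 1, 4, 1, 5]

T: 5·0+4·3+1·3+4·0+1·0 = 15 | 5·3 = 15
R: 5·2+4·0+1·0+4·0+1·0 = 10 | 5·2 = 10
A: 5·0+4·4+1·3+4·0+1·6 = 25 | 5·5 = 25
M: 5·2+4·0+1·2+4·7+1·0 = 40 | 5·8 = 40
E: 5·0+4·1+1·6+4·2+1·7 = 25 | 5·5 = 25
gcd(5,4,1,4,1,5) = 1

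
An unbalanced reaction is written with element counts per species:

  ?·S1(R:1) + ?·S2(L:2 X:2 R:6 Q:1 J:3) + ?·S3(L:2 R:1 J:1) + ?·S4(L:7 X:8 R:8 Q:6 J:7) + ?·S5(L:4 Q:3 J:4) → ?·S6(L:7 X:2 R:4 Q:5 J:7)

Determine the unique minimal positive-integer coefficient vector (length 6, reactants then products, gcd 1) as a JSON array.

L: 5·0+1·2+1·2+1·7+6·4 = 35 | 5·7 = 35
X: 5·0+1·2+1·0+1·8+6·0 = 10 | 5·2 = 10
R: 5·1+1·6+1·1+1·8+6·0 = 20 | 5·4 = 20
Q: 5·0+1·1+1·0+1·6+6·3 = 25 | 5·5 = 25
J: 5·0+1·3+1·1+1·7+6·4 = 35 | 5·7 = 35
gcd(5,1,1,1,6,5) = 1

Coefficients: [5, 1, 1, 1, 6, 5]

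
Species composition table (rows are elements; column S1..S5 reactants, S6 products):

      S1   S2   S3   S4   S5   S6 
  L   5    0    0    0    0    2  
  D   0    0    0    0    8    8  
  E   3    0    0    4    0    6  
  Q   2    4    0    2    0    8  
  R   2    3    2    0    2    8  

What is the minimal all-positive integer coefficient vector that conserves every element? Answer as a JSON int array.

L: 2·5+6·0+4·0+6·0+5·0 = 10 | 5·2 = 10
D: 2·0+6·0+4·0+6·0+5·8 = 40 | 5·8 = 40
E: 2·3+6·0+4·0+6·4+5·0 = 30 | 5·6 = 30
Q: 2·2+6·4+4·0+6·2+5·0 = 40 | 5·8 = 40
R: 2·2+6·3+4·2+6·0+5·2 = 40 | 5·8 = 40
gcd(2,6,4,6,5,5) = 1

Coefficients: [2, 6, 4, 6, 5, 5]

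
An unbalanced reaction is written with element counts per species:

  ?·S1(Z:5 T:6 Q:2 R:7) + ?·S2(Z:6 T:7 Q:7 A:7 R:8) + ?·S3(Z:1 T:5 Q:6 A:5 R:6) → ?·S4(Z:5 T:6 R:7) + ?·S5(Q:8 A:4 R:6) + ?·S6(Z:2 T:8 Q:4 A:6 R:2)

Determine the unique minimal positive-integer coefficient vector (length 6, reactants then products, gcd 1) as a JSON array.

Coefficients: [3, 2, 6, 5, 5, 4]

Z: 3·5+2·6+6·1 = 33 | 5·5+5·0+4·2 = 33
T: 3·6+2·7+6·5 = 62 | 5·6+5·0+4·8 = 62
Q: 3·2+2·7+6·6 = 56 | 5·0+5·8+4·4 = 56
A: 3·0+2·7+6·5 = 44 | 5·0+5·4+4·6 = 44
R: 3·7+2·8+6·6 = 73 | 5·7+5·6+4·2 = 73
gcd(3,2,6,5,5,4) = 1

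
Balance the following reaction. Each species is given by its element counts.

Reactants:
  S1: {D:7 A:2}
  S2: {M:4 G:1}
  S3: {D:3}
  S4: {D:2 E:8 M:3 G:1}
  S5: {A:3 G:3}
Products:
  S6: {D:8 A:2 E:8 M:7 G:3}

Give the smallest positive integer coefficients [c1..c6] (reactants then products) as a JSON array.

D: 3·7+6·0+5·3+6·2+2·0 = 48 | 6·8 = 48
A: 3·2+6·0+5·0+6·0+2·3 = 12 | 6·2 = 12
E: 3·0+6·0+5·0+6·8+2·0 = 48 | 6·8 = 48
M: 3·0+6·4+5·0+6·3+2·0 = 42 | 6·7 = 42
G: 3·0+6·1+5·0+6·1+2·3 = 18 | 6·3 = 18
gcd(3,6,5,6,2,6) = 1

Coefficients: [3, 6, 5, 6, 2, 6]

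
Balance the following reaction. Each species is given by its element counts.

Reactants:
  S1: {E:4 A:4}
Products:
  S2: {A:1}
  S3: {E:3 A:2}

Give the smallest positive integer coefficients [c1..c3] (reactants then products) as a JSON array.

Coefficients: [3, 4, 4]

E: 3·4 = 12 | 4·0+4·3 = 12
A: 3·4 = 12 | 4·1+4·2 = 12
gcd(3,4,4) = 1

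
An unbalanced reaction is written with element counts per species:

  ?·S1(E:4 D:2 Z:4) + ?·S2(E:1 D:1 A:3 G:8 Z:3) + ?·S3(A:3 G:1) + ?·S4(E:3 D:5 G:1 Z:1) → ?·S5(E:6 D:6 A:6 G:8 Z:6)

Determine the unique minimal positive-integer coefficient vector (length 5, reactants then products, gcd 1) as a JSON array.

E: 3·4+3·1+5·0+3·3 = 24 | 4·6 = 24
D: 3·2+3·1+5·0+3·5 = 24 | 4·6 = 24
A: 3·0+3·3+5·3+3·0 = 24 | 4·6 = 24
G: 3·0+3·8+5·1+3·1 = 32 | 4·8 = 32
Z: 3·4+3·3+5·0+3·1 = 24 | 4·6 = 24
gcd(3,3,5,3,4) = 1

Coefficients: [3, 3, 5, 3, 4]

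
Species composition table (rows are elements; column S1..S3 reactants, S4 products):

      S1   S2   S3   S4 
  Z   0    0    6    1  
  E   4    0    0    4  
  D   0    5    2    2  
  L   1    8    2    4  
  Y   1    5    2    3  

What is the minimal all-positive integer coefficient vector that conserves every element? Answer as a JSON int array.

Coefficients: [6, 2, 1, 6]

Z: 6·0+2·0+1·6 = 6 | 6·1 = 6
E: 6·4+2·0+1·0 = 24 | 6·4 = 24
D: 6·0+2·5+1·2 = 12 | 6·2 = 12
L: 6·1+2·8+1·2 = 24 | 6·4 = 24
Y: 6·1+2·5+1·2 = 18 | 6·3 = 18
gcd(6,2,1,6) = 1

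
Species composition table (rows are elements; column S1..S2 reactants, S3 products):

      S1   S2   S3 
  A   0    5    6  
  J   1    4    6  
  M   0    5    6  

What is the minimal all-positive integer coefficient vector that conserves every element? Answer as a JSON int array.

Coefficients: [6, 6, 5]

A: 6·0+6·5 = 30 | 5·6 = 30
J: 6·1+6·4 = 30 | 5·6 = 30
M: 6·0+6·5 = 30 | 5·6 = 30
gcd(6,6,5) = 1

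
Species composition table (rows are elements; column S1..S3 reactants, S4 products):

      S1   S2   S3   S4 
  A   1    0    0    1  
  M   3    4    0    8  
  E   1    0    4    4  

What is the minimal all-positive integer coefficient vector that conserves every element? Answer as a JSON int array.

Coefficients: [4, 5, 3, 4]

A: 4·1+5·0+3·0 = 4 | 4·1 = 4
M: 4·3+5·4+3·0 = 32 | 4·8 = 32
E: 4·1+5·0+3·4 = 16 | 4·4 = 16
gcd(4,5,3,4) = 1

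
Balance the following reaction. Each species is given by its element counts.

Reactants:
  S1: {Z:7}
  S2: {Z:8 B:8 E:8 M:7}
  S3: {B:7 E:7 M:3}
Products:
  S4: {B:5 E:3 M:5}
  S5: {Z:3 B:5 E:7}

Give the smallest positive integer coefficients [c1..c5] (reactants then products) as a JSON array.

Z: 1·7+1·8+6·0 = 15 | 5·0+5·3 = 15
B: 1·0+1·8+6·7 = 50 | 5·5+5·5 = 50
E: 1·0+1·8+6·7 = 50 | 5·3+5·7 = 50
M: 1·0+1·7+6·3 = 25 | 5·5+5·0 = 25
gcd(1,1,6,5,5) = 1

Coefficients: [1, 1, 6, 5, 5]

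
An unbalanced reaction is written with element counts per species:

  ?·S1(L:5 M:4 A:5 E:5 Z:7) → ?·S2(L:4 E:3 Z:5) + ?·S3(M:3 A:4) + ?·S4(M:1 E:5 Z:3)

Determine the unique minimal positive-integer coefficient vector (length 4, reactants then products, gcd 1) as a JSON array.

Coefficients: [4, 5, 5, 1]

L: 4·5 = 20 | 5·4+5·0+1·0 = 20
M: 4·4 = 16 | 5·0+5·3+1·1 = 16
A: 4·5 = 20 | 5·0+5·4+1·0 = 20
E: 4·5 = 20 | 5·3+5·0+1·5 = 20
Z: 4·7 = 28 | 5·5+5·0+1·3 = 28
gcd(4,5,5,1) = 1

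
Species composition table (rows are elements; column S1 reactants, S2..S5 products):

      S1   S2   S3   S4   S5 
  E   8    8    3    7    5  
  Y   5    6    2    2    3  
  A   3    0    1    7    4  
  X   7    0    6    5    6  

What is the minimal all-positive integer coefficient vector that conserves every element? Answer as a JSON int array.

Coefficients: [5, 2, 4, 1, 1]

E: 5·8 = 40 | 2·8+4·3+1·7+1·5 = 40
Y: 5·5 = 25 | 2·6+4·2+1·2+1·3 = 25
A: 5·3 = 15 | 2·0+4·1+1·7+1·4 = 15
X: 5·7 = 35 | 2·0+4·6+1·5+1·6 = 35
gcd(5,2,4,1,1) = 1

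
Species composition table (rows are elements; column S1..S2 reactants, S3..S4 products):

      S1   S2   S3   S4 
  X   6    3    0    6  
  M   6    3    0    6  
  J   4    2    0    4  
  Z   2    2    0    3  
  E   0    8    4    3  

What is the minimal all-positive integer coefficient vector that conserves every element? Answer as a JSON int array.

X: 2·6+4·3 = 24 | 5·0+4·6 = 24
M: 2·6+4·3 = 24 | 5·0+4·6 = 24
J: 2·4+4·2 = 16 | 5·0+4·4 = 16
Z: 2·2+4·2 = 12 | 5·0+4·3 = 12
E: 2·0+4·8 = 32 | 5·4+4·3 = 32
gcd(2,4,5,4) = 1

Coefficients: [2, 4, 5, 4]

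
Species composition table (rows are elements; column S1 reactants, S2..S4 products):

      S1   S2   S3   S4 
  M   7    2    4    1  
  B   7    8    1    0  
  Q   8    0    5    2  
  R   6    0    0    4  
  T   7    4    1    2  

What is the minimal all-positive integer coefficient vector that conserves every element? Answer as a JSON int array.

M: 4·7 = 28 | 3·2+4·4+6·1 = 28
B: 4·7 = 28 | 3·8+4·1+6·0 = 28
Q: 4·8 = 32 | 3·0+4·5+6·2 = 32
R: 4·6 = 24 | 3·0+4·0+6·4 = 24
T: 4·7 = 28 | 3·4+4·1+6·2 = 28
gcd(4,3,4,6) = 1

Coefficients: [4, 3, 4, 6]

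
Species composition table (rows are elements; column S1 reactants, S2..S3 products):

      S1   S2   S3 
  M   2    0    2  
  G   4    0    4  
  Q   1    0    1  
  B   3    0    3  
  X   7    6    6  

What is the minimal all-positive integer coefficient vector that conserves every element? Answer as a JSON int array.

Coefficients: [6, 1, 6]

M: 6·2 = 12 | 1·0+6·2 = 12
G: 6·4 = 24 | 1·0+6·4 = 24
Q: 6·1 = 6 | 1·0+6·1 = 6
B: 6·3 = 18 | 1·0+6·3 = 18
X: 6·7 = 42 | 1·6+6·6 = 42
gcd(6,1,6) = 1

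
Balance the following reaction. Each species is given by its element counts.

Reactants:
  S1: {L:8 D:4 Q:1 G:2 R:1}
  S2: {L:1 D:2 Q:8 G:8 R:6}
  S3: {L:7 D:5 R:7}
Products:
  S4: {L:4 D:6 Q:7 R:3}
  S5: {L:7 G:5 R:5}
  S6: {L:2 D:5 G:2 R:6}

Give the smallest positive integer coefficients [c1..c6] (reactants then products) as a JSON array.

L: 3·8+4·1+6·7 = 70 | 5·4+6·7+4·2 = 70
D: 3·4+4·2+6·5 = 50 | 5·6+6·0+4·5 = 50
Q: 3·1+4·8+6·0 = 35 | 5·7+6·0+4·0 = 35
G: 3·2+4·8+6·0 = 38 | 5·0+6·5+4·2 = 38
R: 3·1+4·6+6·7 = 69 | 5·3+6·5+4·6 = 69
gcd(3,4,6,5,6,4) = 1

Coefficients: [3, 4, 6, 5, 6, 4]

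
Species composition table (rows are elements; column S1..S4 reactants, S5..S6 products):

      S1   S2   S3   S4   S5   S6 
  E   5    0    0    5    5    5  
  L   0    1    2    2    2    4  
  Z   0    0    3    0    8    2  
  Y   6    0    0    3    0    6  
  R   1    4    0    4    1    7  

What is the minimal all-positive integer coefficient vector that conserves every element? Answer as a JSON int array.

Coefficients: [4, 6, 6, 2, 1, 5]

E: 4·5+6·0+6·0+2·5 = 30 | 1·5+5·5 = 30
L: 4·0+6·1+6·2+2·2 = 22 | 1·2+5·4 = 22
Z: 4·0+6·0+6·3+2·0 = 18 | 1·8+5·2 = 18
Y: 4·6+6·0+6·0+2·3 = 30 | 1·0+5·6 = 30
R: 4·1+6·4+6·0+2·4 = 36 | 1·1+5·7 = 36
gcd(4,6,6,2,1,5) = 1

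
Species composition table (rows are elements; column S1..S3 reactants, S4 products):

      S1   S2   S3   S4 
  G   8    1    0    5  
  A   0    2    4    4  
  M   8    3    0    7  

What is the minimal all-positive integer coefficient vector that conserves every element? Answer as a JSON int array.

Coefficients: [1, 2, 1, 2]

G: 1·8+2·1+1·0 = 10 | 2·5 = 10
A: 1·0+2·2+1·4 = 8 | 2·4 = 8
M: 1·8+2·3+1·0 = 14 | 2·7 = 14
gcd(1,2,1,2) = 1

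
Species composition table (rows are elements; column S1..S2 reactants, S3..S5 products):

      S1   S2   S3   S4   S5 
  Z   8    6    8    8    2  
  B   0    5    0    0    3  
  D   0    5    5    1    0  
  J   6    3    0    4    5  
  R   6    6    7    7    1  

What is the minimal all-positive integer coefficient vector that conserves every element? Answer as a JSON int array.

Z: 6·8+3·6 = 66 | 2·8+5·8+5·2 = 66
B: 6·0+3·5 = 15 | 2·0+5·0+5·3 = 15
D: 6·0+3·5 = 15 | 2·5+5·1+5·0 = 15
J: 6·6+3·3 = 45 | 2·0+5·4+5·5 = 45
R: 6·6+3·6 = 54 | 2·7+5·7+5·1 = 54
gcd(6,3,2,5,5) = 1

Coefficients: [6, 3, 2, 5, 5]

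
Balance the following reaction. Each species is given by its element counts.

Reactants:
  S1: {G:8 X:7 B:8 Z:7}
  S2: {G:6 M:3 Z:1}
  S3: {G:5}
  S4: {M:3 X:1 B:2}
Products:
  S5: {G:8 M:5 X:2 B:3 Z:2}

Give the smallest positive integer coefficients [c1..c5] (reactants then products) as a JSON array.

G: 1·8+5·6+2·5+5·0 = 48 | 6·8 = 48
M: 1·0+5·3+2·0+5·3 = 30 | 6·5 = 30
X: 1·7+5·0+2·0+5·1 = 12 | 6·2 = 12
B: 1·8+5·0+2·0+5·2 = 18 | 6·3 = 18
Z: 1·7+5·1+2·0+5·0 = 12 | 6·2 = 12
gcd(1,5,2,5,6) = 1

Coefficients: [1, 5, 2, 5, 6]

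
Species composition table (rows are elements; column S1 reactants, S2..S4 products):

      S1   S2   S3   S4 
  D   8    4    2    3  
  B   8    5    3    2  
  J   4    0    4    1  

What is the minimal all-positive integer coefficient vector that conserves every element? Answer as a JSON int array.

D: 3·8 = 24 | 2·4+2·2+4·3 = 24
B: 3·8 = 24 | 2·5+2·3+4·2 = 24
J: 3·4 = 12 | 2·0+2·4+4·1 = 12
gcd(3,2,2,4) = 1

Coefficients: [3, 2, 2, 4]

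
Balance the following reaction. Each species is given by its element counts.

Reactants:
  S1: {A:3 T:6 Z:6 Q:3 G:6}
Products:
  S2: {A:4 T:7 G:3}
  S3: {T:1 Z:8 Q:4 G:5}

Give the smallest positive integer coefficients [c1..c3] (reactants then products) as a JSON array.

A: 4·3 = 12 | 3·4+3·0 = 12
T: 4·6 = 24 | 3·7+3·1 = 24
Z: 4·6 = 24 | 3·0+3·8 = 24
Q: 4·3 = 12 | 3·0+3·4 = 12
G: 4·6 = 24 | 3·3+3·5 = 24
gcd(4,3,3) = 1

Coefficients: [4, 3, 3]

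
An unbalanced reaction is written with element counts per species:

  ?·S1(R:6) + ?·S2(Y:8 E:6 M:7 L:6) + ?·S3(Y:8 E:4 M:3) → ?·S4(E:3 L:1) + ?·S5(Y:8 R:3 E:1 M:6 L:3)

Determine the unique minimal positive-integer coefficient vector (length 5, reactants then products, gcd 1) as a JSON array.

Y: 2·0+3·8+1·8 = 32 | 6·0+4·8 = 32
R: 2·6+3·0+1·0 = 12 | 6·0+4·3 = 12
E: 2·0+3·6+1·4 = 22 | 6·3+4·1 = 22
M: 2·0+3·7+1·3 = 24 | 6·0+4·6 = 24
L: 2·0+3·6+1·0 = 18 | 6·1+4·3 = 18
gcd(2,3,1,6,4) = 1

Coefficients: [2, 3, 1, 6, 4]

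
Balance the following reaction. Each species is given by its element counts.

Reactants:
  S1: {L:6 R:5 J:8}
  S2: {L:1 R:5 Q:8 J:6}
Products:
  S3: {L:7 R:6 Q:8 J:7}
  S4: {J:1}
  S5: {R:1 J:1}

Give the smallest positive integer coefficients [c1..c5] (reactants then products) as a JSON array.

L: 1·6+1·1 = 7 | 1·7+3·0+4·0 = 7
R: 1·5+1·5 = 10 | 1·6+3·0+4·1 = 10
Q: 1·0+1·8 = 8 | 1·8+3·0+4·0 = 8
J: 1·8+1·6 = 14 | 1·7+3·1+4·1 = 14
gcd(1,1,1,3,4) = 1

Coefficients: [1, 1, 1, 3, 4]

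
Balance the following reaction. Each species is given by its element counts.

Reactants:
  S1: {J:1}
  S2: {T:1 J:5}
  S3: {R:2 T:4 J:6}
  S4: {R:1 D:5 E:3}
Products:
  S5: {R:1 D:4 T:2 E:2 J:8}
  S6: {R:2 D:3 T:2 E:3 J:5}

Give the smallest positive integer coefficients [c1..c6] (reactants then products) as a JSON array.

Coefficients: [3, 4, 1, 3, 3, 1]

R: 3·0+4·0+1·2+3·1 = 5 | 3·1+1·2 = 5
D: 3·0+4·0+1·0+3·5 = 15 | 3·4+1·3 = 15
T: 3·0+4·1+1·4+3·0 = 8 | 3·2+1·2 = 8
E: 3·0+4·0+1·0+3·3 = 9 | 3·2+1·3 = 9
J: 3·1+4·5+1·6+3·0 = 29 | 3·8+1·5 = 29
gcd(3,4,1,3,3,1) = 1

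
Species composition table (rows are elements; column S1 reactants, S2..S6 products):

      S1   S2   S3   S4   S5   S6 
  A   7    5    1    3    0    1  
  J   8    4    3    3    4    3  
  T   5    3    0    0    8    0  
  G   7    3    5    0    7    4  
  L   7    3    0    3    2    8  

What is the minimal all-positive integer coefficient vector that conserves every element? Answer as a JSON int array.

A: 4·7 = 28 | 4·5+1·1+2·3+1·0+1·1 = 28
J: 4·8 = 32 | 4·4+1·3+2·3+1·4+1·3 = 32
T: 4·5 = 20 | 4·3+1·0+2·0+1·8+1·0 = 20
G: 4·7 = 28 | 4·3+1·5+2·0+1·7+1·4 = 28
L: 4·7 = 28 | 4·3+1·0+2·3+1·2+1·8 = 28
gcd(4,4,1,2,1,1) = 1

Coefficients: [4, 4, 1, 2, 1, 1]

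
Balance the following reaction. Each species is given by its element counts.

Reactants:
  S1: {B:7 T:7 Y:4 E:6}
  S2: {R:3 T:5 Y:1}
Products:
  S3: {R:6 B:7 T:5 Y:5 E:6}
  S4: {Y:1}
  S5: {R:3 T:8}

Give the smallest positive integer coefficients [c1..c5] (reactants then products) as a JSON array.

R: 1·0+6·3 = 18 | 1·6+5·0+4·3 = 18
B: 1·7+6·0 = 7 | 1·7+5·0+4·0 = 7
T: 1·7+6·5 = 37 | 1·5+5·0+4·8 = 37
Y: 1·4+6·1 = 10 | 1·5+5·1+4·0 = 10
E: 1·6+6·0 = 6 | 1·6+5·0+4·0 = 6
gcd(1,6,1,5,4) = 1

Coefficients: [1, 6, 1, 5, 4]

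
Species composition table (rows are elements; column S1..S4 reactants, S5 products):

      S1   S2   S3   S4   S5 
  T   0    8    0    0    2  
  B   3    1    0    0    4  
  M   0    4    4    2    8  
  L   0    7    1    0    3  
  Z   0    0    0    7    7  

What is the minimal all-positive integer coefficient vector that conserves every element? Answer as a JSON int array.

T: 5·0+1·8+5·0+4·0 = 8 | 4·2 = 8
B: 5·3+1·1+5·0+4·0 = 16 | 4·4 = 16
M: 5·0+1·4+5·4+4·2 = 32 | 4·8 = 32
L: 5·0+1·7+5·1+4·0 = 12 | 4·3 = 12
Z: 5·0+1·0+5·0+4·7 = 28 | 4·7 = 28
gcd(5,1,5,4,4) = 1

Coefficients: [5, 1, 5, 4, 4]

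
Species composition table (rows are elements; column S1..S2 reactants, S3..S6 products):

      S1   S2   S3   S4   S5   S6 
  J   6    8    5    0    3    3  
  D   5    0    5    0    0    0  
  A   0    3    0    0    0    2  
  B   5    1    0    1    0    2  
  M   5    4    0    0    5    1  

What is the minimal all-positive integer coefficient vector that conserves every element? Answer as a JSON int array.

J: 2·6+2·8 = 28 | 2·5+6·0+3·3+3·3 = 28
D: 2·5+2·0 = 10 | 2·5+6·0+3·0+3·0 = 10
A: 2·0+2·3 = 6 | 2·0+6·0+3·0+3·2 = 6
B: 2·5+2·1 = 12 | 2·0+6·1+3·0+3·2 = 12
M: 2·5+2·4 = 18 | 2·0+6·0+3·5+3·1 = 18
gcd(2,2,2,6,3,3) = 1

Coefficients: [2, 2, 2, 6, 3, 3]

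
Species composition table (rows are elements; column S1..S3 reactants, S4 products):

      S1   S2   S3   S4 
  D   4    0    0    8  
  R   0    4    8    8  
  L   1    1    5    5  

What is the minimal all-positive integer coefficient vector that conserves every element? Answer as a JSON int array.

D: 6·4+4·0+1·0 = 24 | 3·8 = 24
R: 6·0+4·4+1·8 = 24 | 3·8 = 24
L: 6·1+4·1+1·5 = 15 | 3·5 = 15
gcd(6,4,1,3) = 1

Coefficients: [6, 4, 1, 3]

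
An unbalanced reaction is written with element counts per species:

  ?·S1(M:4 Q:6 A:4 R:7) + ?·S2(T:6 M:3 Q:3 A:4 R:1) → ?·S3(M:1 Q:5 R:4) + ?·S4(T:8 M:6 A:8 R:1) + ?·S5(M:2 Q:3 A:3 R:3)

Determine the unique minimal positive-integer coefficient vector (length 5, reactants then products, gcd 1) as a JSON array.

T: 5·0+4·6 = 24 | 6·0+3·8+4·0 = 24
M: 5·4+4·3 = 32 | 6·1+3·6+4·2 = 32
Q: 5·6+4·3 = 42 | 6·5+3·0+4·3 = 42
A: 5·4+4·4 = 36 | 6·0+3·8+4·3 = 36
R: 5·7+4·1 = 39 | 6·4+3·1+4·3 = 39
gcd(5,4,6,3,4) = 1

Coefficients: [5, 4, 6, 3, 4]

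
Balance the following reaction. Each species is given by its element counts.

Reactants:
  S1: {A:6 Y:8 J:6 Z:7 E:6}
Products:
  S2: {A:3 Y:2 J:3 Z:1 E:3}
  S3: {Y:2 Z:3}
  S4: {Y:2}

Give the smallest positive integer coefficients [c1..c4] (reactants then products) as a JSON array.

Coefficients: [3, 6, 5, 1]

A: 3·6 = 18 | 6·3+5·0+1·0 = 18
Y: 3·8 = 24 | 6·2+5·2+1·2 = 24
J: 3·6 = 18 | 6·3+5·0+1·0 = 18
Z: 3·7 = 21 | 6·1+5·3+1·0 = 21
E: 3·6 = 18 | 6·3+5·0+1·0 = 18
gcd(3,6,5,1) = 1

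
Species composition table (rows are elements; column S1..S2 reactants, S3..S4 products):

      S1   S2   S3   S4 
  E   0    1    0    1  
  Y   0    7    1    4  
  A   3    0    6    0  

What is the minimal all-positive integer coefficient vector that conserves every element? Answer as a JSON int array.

E: 6·0+1·1 = 1 | 3·0+1·1 = 1
Y: 6·0+1·7 = 7 | 3·1+1·4 = 7
A: 6·3+1·0 = 18 | 3·6+1·0 = 18
gcd(6,1,3,1) = 1

Coefficients: [6, 1, 3, 1]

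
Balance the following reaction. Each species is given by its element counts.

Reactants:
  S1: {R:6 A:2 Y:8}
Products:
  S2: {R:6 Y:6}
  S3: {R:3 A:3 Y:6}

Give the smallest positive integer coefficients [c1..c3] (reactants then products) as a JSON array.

R: 3·6 = 18 | 2·6+2·3 = 18
A: 3·2 = 6 | 2·0+2·3 = 6
Y: 3·8 = 24 | 2·6+2·6 = 24
gcd(3,2,2) = 1

Coefficients: [3, 2, 2]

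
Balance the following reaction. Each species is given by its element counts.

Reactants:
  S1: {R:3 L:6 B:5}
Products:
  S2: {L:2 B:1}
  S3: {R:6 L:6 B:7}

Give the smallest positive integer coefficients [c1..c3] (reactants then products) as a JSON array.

R: 2·3 = 6 | 3·0+1·6 = 6
L: 2·6 = 12 | 3·2+1·6 = 12
B: 2·5 = 10 | 3·1+1·7 = 10
gcd(2,3,1) = 1

Coefficients: [2, 3, 1]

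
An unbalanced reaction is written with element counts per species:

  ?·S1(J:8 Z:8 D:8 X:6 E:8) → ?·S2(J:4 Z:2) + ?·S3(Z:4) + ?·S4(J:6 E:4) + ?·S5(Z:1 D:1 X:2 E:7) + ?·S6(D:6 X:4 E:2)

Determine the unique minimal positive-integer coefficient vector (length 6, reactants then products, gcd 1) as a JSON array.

Coefficients: [4, 5, 5, 2, 2, 5]

J: 4·8 = 32 | 5·4+5·0+2·6+2·0+5·0 = 32
Z: 4·8 = 32 | 5·2+5·4+2·0+2·1+5·0 = 32
D: 4·8 = 32 | 5·0+5·0+2·0+2·1+5·6 = 32
X: 4·6 = 24 | 5·0+5·0+2·0+2·2+5·4 = 24
E: 4·8 = 32 | 5·0+5·0+2·4+2·7+5·2 = 32
gcd(4,5,5,2,2,5) = 1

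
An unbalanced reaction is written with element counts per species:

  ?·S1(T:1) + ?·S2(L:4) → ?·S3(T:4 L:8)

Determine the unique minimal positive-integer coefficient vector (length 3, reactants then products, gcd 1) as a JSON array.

Coefficients: [4, 2, 1]

T: 4·1+2·0 = 4 | 1·4 = 4
L: 4·0+2·4 = 8 | 1·8 = 8
gcd(4,2,1) = 1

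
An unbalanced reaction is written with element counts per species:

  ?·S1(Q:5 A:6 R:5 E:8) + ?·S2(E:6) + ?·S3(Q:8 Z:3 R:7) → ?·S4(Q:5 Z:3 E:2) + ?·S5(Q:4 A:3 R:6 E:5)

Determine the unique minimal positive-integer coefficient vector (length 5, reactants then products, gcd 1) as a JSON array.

Q: 3·5+2·0+3·8 = 39 | 3·5+6·4 = 39
Z: 3·0+2·0+3·3 = 9 | 3·3+6·0 = 9
A: 3·6+2·0+3·0 = 18 | 3·0+6·3 = 18
R: 3·5+2·0+3·7 = 36 | 3·0+6·6 = 36
E: 3·8+2·6+3·0 = 36 | 3·2+6·5 = 36
gcd(3,2,3,3,6) = 1

Coefficients: [3, 2, 3, 3, 6]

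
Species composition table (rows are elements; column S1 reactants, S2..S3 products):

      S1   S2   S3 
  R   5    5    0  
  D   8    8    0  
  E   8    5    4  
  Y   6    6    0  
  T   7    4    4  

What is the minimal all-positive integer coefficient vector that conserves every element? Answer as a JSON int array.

Coefficients: [4, 4, 3]

R: 4·5 = 20 | 4·5+3·0 = 20
D: 4·8 = 32 | 4·8+3·0 = 32
E: 4·8 = 32 | 4·5+3·4 = 32
Y: 4·6 = 24 | 4·6+3·0 = 24
T: 4·7 = 28 | 4·4+3·4 = 28
gcd(4,4,3) = 1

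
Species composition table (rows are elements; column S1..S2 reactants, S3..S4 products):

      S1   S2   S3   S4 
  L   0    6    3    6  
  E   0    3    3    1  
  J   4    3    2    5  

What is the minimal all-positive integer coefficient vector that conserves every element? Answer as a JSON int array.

L: 2·0+5·6 = 30 | 4·3+3·6 = 30
E: 2·0+5·3 = 15 | 4·3+3·1 = 15
J: 2·4+5·3 = 23 | 4·2+3·5 = 23
gcd(2,5,4,3) = 1

Coefficients: [2, 5, 4, 3]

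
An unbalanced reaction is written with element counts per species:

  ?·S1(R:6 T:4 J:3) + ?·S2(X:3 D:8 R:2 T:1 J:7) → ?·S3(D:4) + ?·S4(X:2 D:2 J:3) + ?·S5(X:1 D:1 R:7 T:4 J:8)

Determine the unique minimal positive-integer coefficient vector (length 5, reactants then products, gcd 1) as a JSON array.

X: 1·0+4·3 = 12 | 5·0+5·2+2·1 = 12
D: 1·0+4·8 = 32 | 5·4+5·2+2·1 = 32
R: 1·6+4·2 = 14 | 5·0+5·0+2·7 = 14
T: 1·4+4·1 = 8 | 5·0+5·0+2·4 = 8
J: 1·3+4·7 = 31 | 5·0+5·3+2·8 = 31
gcd(1,4,5,5,2) = 1

Coefficients: [1, 4, 5, 5, 2]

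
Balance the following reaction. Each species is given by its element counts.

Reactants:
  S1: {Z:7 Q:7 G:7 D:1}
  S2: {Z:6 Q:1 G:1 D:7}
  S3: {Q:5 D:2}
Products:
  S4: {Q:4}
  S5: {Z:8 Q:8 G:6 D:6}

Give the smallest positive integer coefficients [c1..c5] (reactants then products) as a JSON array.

Coefficients: [4, 2, 6, 5, 5]

Z: 4·7+2·6+6·0 = 40 | 5·0+5·8 = 40
Q: 4·7+2·1+6·5 = 60 | 5·4+5·8 = 60
G: 4·7+2·1+6·0 = 30 | 5·0+5·6 = 30
D: 4·1+2·7+6·2 = 30 | 5·0+5·6 = 30
gcd(4,2,6,5,5) = 1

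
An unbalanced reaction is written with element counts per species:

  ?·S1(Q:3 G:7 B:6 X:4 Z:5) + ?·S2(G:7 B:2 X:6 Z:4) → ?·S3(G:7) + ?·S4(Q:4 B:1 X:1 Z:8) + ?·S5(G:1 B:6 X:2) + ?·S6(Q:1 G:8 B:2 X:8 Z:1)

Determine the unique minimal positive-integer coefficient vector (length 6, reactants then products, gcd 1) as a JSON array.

Coefficients: [6, 1, 4, 4, 5, 2]

Q: 6·3+1·0 = 18 | 4·0+4·4+5·0+2·1 = 18
G: 6·7+1·7 = 49 | 4·7+4·0+5·1+2·8 = 49
B: 6·6+1·2 = 38 | 4·0+4·1+5·6+2·2 = 38
X: 6·4+1·6 = 30 | 4·0+4·1+5·2+2·8 = 30
Z: 6·5+1·4 = 34 | 4·0+4·8+5·0+2·1 = 34
gcd(6,1,4,4,5,2) = 1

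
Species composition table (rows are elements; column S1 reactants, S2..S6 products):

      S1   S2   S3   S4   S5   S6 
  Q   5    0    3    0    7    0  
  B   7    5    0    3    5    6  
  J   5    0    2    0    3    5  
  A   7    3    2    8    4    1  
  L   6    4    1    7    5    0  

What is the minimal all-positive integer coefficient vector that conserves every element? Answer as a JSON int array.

Q: 5·5 = 25 | 3·0+6·3+1·0+1·7+2·0 = 25
B: 5·7 = 35 | 3·5+6·0+1·3+1·5+2·6 = 35
J: 5·5 = 25 | 3·0+6·2+1·0+1·3+2·5 = 25
A: 5·7 = 35 | 3·3+6·2+1·8+1·4+2·1 = 35
L: 5·6 = 30 | 3·4+6·1+1·7+1·5+2·0 = 30
gcd(5,3,6,1,1,2) = 1

Coefficients: [5, 3, 6, 1, 1, 2]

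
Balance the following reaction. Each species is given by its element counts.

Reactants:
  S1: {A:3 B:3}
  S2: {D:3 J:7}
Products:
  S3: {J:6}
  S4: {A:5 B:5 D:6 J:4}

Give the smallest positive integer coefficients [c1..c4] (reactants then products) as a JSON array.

Coefficients: [5, 6, 5, 3]

A: 5·3+6·0 = 15 | 5·0+3·5 = 15
B: 5·3+6·0 = 15 | 5·0+3·5 = 15
D: 5·0+6·3 = 18 | 5·0+3·6 = 18
J: 5·0+6·7 = 42 | 5·6+3·4 = 42
gcd(5,6,5,3) = 1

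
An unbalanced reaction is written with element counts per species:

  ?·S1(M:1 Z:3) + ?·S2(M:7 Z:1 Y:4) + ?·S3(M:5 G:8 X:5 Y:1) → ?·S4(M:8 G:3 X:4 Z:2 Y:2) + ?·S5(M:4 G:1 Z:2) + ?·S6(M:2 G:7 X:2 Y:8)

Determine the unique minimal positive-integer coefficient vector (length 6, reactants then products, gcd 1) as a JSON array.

M: 5·1+5·7+4·5 = 60 | 4·8+6·4+2·2 = 60
G: 5·0+5·0+4·8 = 32 | 4·3+6·1+2·7 = 32
X: 5·0+5·0+4·5 = 20 | 4·4+6·0+2·2 = 20
Z: 5·3+5·1+4·0 = 20 | 4·2+6·2+2·0 = 20
Y: 5·0+5·4+4·1 = 24 | 4·2+6·0+2·8 = 24
gcd(5,5,4,4,6,2) = 1

Coefficients: [5, 5, 4, 4, 6, 2]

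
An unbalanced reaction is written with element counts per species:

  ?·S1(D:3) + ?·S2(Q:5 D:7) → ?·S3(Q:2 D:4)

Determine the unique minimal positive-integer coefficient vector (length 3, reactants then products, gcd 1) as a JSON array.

Coefficients: [2, 2, 5]

Q: 2·0+2·5 = 10 | 5·2 = 10
D: 2·3+2·7 = 20 | 5·4 = 20
gcd(2,2,5) = 1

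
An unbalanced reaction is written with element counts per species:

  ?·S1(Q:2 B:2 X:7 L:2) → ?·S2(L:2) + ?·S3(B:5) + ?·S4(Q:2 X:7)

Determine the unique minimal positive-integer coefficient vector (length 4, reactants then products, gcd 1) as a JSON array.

Q: 5·2 = 10 | 5·0+2·0+5·2 = 10
B: 5·2 = 10 | 5·0+2·5+5·0 = 10
X: 5·7 = 35 | 5·0+2·0+5·7 = 35
L: 5·2 = 10 | 5·2+2·0+5·0 = 10
gcd(5,5,2,5) = 1

Coefficients: [5, 5, 2, 5]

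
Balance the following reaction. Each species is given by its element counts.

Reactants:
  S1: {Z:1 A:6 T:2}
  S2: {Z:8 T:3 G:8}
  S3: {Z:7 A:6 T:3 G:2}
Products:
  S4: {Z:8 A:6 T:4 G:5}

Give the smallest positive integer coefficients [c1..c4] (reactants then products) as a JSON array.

Coefficients: [1, 1, 1, 2]

Z: 1·1+1·8+1·7 = 16 | 2·8 = 16
A: 1·6+1·0+1·6 = 12 | 2·6 = 12
T: 1·2+1·3+1·3 = 8 | 2·4 = 8
G: 1·0+1·8+1·2 = 10 | 2·5 = 10
gcd(1,1,1,2) = 1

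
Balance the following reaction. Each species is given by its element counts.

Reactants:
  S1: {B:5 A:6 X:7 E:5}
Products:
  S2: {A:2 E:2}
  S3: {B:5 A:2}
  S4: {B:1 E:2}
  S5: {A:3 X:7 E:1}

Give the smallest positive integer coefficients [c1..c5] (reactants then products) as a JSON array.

Coefficients: [4, 3, 3, 5, 4]

B: 4·5 = 20 | 3·0+3·5+5·1+4·0 = 20
A: 4·6 = 24 | 3·2+3·2+5·0+4·3 = 24
X: 4·7 = 28 | 3·0+3·0+5·0+4·7 = 28
E: 4·5 = 20 | 3·2+3·0+5·2+4·1 = 20
gcd(4,3,3,5,4) = 1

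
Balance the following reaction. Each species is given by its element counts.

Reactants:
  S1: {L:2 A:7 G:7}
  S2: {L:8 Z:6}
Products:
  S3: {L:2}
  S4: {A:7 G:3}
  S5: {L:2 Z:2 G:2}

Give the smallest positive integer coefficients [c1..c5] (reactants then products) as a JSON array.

Coefficients: [3, 2, 5, 3, 6]

L: 3·2+2·8 = 22 | 5·2+3·0+6·2 = 22
Z: 3·0+2·6 = 12 | 5·0+3·0+6·2 = 12
A: 3·7+2·0 = 21 | 5·0+3·7+6·0 = 21
G: 3·7+2·0 = 21 | 5·0+3·3+6·2 = 21
gcd(3,2,5,3,6) = 1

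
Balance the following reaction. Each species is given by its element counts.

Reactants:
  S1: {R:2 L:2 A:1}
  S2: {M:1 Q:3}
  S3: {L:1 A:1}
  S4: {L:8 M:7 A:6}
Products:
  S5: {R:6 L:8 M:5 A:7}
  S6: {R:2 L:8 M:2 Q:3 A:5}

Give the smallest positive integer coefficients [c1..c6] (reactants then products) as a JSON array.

R: 5·2+2·0+6·0+1·0 = 10 | 1·6+2·2 = 10
L: 5·2+2·0+6·1+1·8 = 24 | 1·8+2·8 = 24
M: 5·0+2·1+6·0+1·7 = 9 | 1·5+2·2 = 9
Q: 5·0+2·3+6·0+1·0 = 6 | 1·0+2·3 = 6
A: 5·1+2·0+6·1+1·6 = 17 | 1·7+2·5 = 17
gcd(5,2,6,1,1,2) = 1

Coefficients: [5, 2, 6, 1, 1, 2]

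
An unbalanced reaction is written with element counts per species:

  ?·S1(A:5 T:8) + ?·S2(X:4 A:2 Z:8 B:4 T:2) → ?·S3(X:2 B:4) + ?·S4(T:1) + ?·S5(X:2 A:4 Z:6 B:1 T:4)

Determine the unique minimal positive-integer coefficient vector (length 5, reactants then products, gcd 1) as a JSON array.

X: 2·0+3·4 = 12 | 2·2+6·0+4·2 = 12
A: 2·5+3·2 = 16 | 2·0+6·0+4·4 = 16
Z: 2·0+3·8 = 24 | 2·0+6·0+4·6 = 24
B: 2·0+3·4 = 12 | 2·4+6·0+4·1 = 12
T: 2·8+3·2 = 22 | 2·0+6·1+4·4 = 22
gcd(2,3,2,6,4) = 1

Coefficients: [2, 3, 2, 6, 4]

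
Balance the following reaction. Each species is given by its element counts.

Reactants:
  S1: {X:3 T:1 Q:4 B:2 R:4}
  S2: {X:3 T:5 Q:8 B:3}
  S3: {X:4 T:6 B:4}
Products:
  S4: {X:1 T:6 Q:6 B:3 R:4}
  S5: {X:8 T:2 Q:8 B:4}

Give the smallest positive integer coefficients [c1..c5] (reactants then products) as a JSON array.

Coefficients: [4, 4, 1, 4, 3]

X: 4·3+4·3+1·4 = 28 | 4·1+3·8 = 28
T: 4·1+4·5+1·6 = 30 | 4·6+3·2 = 30
Q: 4·4+4·8+1·0 = 48 | 4·6+3·8 = 48
B: 4·2+4·3+1·4 = 24 | 4·3+3·4 = 24
R: 4·4+4·0+1·0 = 16 | 4·4+3·0 = 16
gcd(4,4,1,4,3) = 1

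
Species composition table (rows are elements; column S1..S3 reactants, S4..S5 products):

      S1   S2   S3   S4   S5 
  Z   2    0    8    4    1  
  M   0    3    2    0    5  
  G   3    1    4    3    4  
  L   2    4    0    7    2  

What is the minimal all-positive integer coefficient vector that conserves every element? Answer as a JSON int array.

Coefficients: [6, 6, 1, 4, 4]

Z: 6·2+6·0+1·8 = 20 | 4·4+4·1 = 20
M: 6·0+6·3+1·2 = 20 | 4·0+4·5 = 20
G: 6·3+6·1+1·4 = 28 | 4·3+4·4 = 28
L: 6·2+6·4+1·0 = 36 | 4·7+4·2 = 36
gcd(6,6,1,4,4) = 1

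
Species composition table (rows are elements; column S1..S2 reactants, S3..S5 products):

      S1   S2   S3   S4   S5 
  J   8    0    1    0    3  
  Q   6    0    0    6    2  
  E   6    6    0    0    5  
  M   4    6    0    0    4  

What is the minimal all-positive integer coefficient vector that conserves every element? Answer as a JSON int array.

J: 3·8+2·0 = 24 | 6·1+1·0+6·3 = 24
Q: 3·6+2·0 = 18 | 6·0+1·6+6·2 = 18
E: 3·6+2·6 = 30 | 6·0+1·0+6·5 = 30
M: 3·4+2·6 = 24 | 6·0+1·0+6·4 = 24
gcd(3,2,6,1,6) = 1

Coefficients: [3, 2, 6, 1, 6]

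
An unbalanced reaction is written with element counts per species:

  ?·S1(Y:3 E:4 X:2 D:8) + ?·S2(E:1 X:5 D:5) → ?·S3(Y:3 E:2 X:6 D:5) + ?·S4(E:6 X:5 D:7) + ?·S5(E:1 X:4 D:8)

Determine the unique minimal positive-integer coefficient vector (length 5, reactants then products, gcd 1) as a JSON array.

Y: 2·3+5·0 = 6 | 2·3+1·0+3·0 = 6
E: 2·4+5·1 = 13 | 2·2+1·6+3·1 = 13
X: 2·2+5·5 = 29 | 2·6+1·5+3·4 = 29
D: 2·8+5·5 = 41 | 2·5+1·7+3·8 = 41
gcd(2,5,2,1,3) = 1

Coefficients: [2, 5, 2, 1, 3]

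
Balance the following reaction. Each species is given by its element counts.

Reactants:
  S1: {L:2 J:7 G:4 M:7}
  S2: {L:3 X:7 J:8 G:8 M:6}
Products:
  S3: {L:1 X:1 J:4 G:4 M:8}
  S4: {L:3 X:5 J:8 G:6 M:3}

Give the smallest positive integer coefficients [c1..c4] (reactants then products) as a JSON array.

L: 4·2+5·3 = 23 | 5·1+6·3 = 23
X: 4·0+5·7 = 35 | 5·1+6·5 = 35
J: 4·7+5·8 = 68 | 5·4+6·8 = 68
G: 4·4+5·8 = 56 | 5·4+6·6 = 56
M: 4·7+5·6 = 58 | 5·8+6·3 = 58
gcd(4,5,5,6) = 1

Coefficients: [4, 5, 5, 6]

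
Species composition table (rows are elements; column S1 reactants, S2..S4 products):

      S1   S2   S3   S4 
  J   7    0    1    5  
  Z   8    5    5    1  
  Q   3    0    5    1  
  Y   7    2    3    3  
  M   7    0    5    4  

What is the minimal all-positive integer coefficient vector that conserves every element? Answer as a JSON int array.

Coefficients: [3, 3, 1, 4]

J: 3·7 = 21 | 3·0+1·1+4·5 = 21
Z: 3·8 = 24 | 3·5+1·5+4·1 = 24
Q: 3·3 = 9 | 3·0+1·5+4·1 = 9
Y: 3·7 = 21 | 3·2+1·3+4·3 = 21
M: 3·7 = 21 | 3·0+1·5+4·4 = 21
gcd(3,3,1,4) = 1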